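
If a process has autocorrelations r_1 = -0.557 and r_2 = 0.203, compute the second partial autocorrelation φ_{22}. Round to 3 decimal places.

-0.155

φ_{22} = (r_2 − r_1²) / (1 − r_1²)
r_1² = (-0.557)² = 0.310249
Numerator = 0.203 − 0.3102 = -0.1072; denominator = 1 − 0.3102 = 0.6898
φ_{22} = -0.1072 / 0.6898 = -0.155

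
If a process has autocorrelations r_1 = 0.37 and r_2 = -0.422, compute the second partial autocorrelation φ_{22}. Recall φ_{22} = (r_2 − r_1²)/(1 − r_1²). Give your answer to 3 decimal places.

-0.648

φ_{22} = (r_2 − r_1²) / (1 − r_1²)
r_1² = (0.37)² = 0.1369
Numerator = -0.422 − 0.1369 = -0.5589; denominator = 1 − 0.1369 = 0.8631
φ_{22} = -0.5589 / 0.8631 = -0.648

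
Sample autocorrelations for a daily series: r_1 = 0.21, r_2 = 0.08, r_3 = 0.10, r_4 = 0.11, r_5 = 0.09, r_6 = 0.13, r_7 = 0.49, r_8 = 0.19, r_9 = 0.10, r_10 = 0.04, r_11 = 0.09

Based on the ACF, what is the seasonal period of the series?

The largest autocorrelation is r_7 = 0.49; the remaining lags stay at or below 0.21. The elevated value at lag 1 (0.21), dropping to 0.08 at lag 2, reflects decaying short-term dependence rather than seasonality.
The dominant spike at lag 7 indicates a seasonal period of 7.

7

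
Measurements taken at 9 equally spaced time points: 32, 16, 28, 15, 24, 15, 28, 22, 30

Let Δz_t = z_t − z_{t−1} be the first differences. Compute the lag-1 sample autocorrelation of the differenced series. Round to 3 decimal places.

First differences Δz: -16, 12, -13, 9, -9, 13, -6, 8
Mean of differences = -0.2500
Numerator Σ(Δz_t−Δz̄)(Δz_{t+1}−Δz̄) = -787.5625
Denominator Σ(Δz_t−Δz̄)² = 999.5000
r_1(Δz) = -787.5625 / 999.5000 = -0.788

-0.788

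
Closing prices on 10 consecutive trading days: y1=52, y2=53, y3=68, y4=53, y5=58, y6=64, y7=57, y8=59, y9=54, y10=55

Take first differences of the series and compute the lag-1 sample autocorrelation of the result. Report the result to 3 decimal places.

First differences Δy: 1, 15, -15, 5, 6, -7, 2, -5, 1
Mean of differences = 0.3333
Numerator Σ(Δy_t−Δȳ)(Δy_{t+1}−Δȳ) = -326.4444
Denominator Σ(Δy_t−Δȳ)² = 590.0000
r_1(Δy) = -326.4444 / 590.0000 = -0.553

-0.553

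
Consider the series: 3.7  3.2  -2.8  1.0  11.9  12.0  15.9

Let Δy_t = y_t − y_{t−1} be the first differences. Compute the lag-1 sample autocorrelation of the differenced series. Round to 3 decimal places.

0.007

First differences Δy: -0.5, -6.0, 3.8, 10.9, 0.1, 3.9
Mean of differences = 2.0333
Numerator Σ(Δy_t−Δȳ)(Δy_{t+1}−Δȳ) = 1.0722
Denominator Σ(Δy_t−Δȳ)² = 159.9133
r_1(Δy) = 1.0722 / 159.9133 = 0.007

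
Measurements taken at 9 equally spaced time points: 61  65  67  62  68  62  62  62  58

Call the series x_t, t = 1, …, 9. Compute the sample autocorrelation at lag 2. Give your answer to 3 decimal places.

0.154

Mean x̄ = (61 + 65 + 67 + 62 + 68 + 62 + 62 + 62 + 58)/9 = 63.0000
Σ(x_t−x̄)(x_{t+2}−x̄) = (-8.0000) + (-2.0000) + (20.0000) + (1.0000) + (-5.0000) + (1.0000) + (5.0000) = 12.0000
Denominator Σ(x_t−x̄)² = 78.0000
r_2 = 12.0000 / 78.0000 = 0.154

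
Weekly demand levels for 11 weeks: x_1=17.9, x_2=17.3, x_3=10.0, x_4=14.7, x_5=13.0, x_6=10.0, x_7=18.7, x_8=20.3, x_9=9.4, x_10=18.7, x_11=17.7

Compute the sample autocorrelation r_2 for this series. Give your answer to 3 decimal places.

-0.321

Mean x̄ = (17.9 + 17.3 + 10.0 + 14.7 + 13.0 + 10.0 + 18.7 + 20.3 + 9.4 + 18.7 + 17.7)/11 = 15.2455
Numerator Σ_{t=1}^{9}(x_t−x̄)(x_{t+2}−x̄) = -51.7560
Denominator Σ(x_t−x̄)² = 161.2473
r_2 = -51.7560 / 161.2473 = -0.321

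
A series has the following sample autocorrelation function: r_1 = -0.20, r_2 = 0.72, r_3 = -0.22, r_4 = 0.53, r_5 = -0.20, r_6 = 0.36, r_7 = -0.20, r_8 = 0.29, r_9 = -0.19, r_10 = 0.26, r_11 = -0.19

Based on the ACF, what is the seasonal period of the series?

The largest autocorrelation is r_2 = 0.72, with weaker echoes at lags 4 (0.53), 6 (0.36), 8 (0.29) and 10 (0.26); the remaining lags stay at or below -0.19.
The dominant spike at lag 2 indicates a seasonal period of 2.

2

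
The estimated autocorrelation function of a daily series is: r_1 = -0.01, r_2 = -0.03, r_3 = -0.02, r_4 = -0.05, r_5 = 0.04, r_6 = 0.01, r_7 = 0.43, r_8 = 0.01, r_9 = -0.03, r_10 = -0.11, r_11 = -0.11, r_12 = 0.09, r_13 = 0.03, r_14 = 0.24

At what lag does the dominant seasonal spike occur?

The largest autocorrelation is r_7 = 0.43, with a weaker echo at lag 14 (0.24); the remaining lags stay at or below 0.09.
The dominant spike at lag 7 indicates a seasonal period of 7.

7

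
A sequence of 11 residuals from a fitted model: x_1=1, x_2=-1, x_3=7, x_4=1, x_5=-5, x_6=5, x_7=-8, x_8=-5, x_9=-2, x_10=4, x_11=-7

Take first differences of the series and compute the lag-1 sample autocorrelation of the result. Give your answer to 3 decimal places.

First differences Δx: -2, 8, -6, -6, 10, -13, 3, 3, 6, -11
Mean of differences = -0.8000
Numerator Σ(Δx_t−Δx̄)(Δx_{t+1}−Δx̄) = -292.6400
Denominator Σ(Δx_t−Δx̄)² = 577.6000
r_1(Δx) = -292.6400 / 577.6000 = -0.507

-0.507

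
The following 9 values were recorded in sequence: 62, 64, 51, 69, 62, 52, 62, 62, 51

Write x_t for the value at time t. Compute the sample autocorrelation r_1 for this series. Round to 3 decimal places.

-0.405

Mean x̄ = (62 + 64 + 51 + 69 + 62 + 52 + 62 + 62 + 51)/9 = 59.4444
Numerator Σ_{t=1}^{8}(x_t−x̄)(x_{t+1}−x̄) = -136.1975
Denominator Σ(x_t−x̄)² = 336.2222
r_1 = -136.1975 / 336.2222 = -0.405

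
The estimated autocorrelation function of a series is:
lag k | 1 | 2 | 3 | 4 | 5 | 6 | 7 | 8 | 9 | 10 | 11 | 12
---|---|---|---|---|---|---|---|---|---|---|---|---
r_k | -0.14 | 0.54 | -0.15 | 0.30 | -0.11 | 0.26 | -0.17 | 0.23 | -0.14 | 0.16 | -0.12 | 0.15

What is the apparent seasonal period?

2

The largest autocorrelation is r_2 = 0.54, with weaker echoes at lags 4 (0.30), 6 (0.26), 8 (0.23), 10 (0.16) and 12 (0.15); the remaining lags stay at or below -0.11.
The dominant spike at lag 2 indicates a seasonal period of 2.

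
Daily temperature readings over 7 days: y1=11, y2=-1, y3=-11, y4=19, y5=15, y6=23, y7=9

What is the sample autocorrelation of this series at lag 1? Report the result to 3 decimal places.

0.148

Mean ȳ = (11 − 1 − 11 + 19 + 15 + 23 + 9)/7 = 9.2857
Numerator Σ_{t=1}^{6}(y_t−ȳ)(y_{t+1}−ȳ) = 123.9184
Denominator Σ(y_t−ȳ)² = 835.4286
r_1 = 123.9184 / 835.4286 = 0.148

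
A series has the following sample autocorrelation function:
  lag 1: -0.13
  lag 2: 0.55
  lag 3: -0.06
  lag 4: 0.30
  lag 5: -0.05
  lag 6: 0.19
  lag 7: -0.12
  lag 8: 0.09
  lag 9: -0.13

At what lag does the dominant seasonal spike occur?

The largest autocorrelation is r_2 = 0.55, with weaker echoes at lags 4 (0.30) and 6 (0.19); the remaining lags stay at or below 0.09.
The dominant spike at lag 2 indicates a seasonal period of 2.

2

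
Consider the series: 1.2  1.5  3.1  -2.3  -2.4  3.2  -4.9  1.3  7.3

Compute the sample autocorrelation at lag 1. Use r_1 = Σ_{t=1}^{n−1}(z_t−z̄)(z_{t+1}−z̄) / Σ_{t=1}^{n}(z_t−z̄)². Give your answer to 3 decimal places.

-0.148

Mean z̄ = (1.2 + 1.5 + 3.1 − 2.3 − 2.4 + 3.2 − 4.9 + 1.3 + 7.3)/9 = 0.8889
Numerator Σ_{t=1}^{8}(z_t−z̄)(z_{t+1}−z̄) = -15.7457
Denominator Σ(z_t−z̄)² = 106.4689
r_1 = -15.7457 / 106.4689 = -0.148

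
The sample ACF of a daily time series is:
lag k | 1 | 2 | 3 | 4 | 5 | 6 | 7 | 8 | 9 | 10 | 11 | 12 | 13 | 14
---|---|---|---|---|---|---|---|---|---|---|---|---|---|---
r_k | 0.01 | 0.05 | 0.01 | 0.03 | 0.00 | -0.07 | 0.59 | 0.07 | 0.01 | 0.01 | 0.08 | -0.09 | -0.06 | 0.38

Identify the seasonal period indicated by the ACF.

7

The largest autocorrelation is r_7 = 0.59, with a weaker echo at lag 14 (0.38); the remaining lags stay at or below 0.08.
The dominant spike at lag 7 indicates a seasonal period of 7.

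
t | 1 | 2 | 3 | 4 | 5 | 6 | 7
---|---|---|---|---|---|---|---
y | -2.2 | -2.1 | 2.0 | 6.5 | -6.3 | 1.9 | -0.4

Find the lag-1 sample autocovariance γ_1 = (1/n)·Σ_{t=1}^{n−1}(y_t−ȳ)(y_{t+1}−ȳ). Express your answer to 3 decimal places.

-5.728

Mean ȳ = (-2.2 − 2.1 + 2.0 + 6.5 − 6.3 + 1.9 − 0.4)/7 = -0.0857
Deviations: -2.1143, -2.0143, 2.0857, 6.5857, -6.2143, 1.9857, -0.3143
Σ_{t=1}^{6}(y_t−ȳ)(y_{t+1}−ȳ) = -40.0959
γ_1 = -40.0959 / 7 = -5.728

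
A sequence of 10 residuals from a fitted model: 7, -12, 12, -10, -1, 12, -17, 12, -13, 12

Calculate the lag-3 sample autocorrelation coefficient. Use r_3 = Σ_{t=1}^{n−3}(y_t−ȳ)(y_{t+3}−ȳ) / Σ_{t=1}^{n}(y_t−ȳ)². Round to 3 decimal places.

Mean ȳ = (7 − 12 + 12 − 10 − 1 + 12 − 17 + 12 − 13 + 12)/10 = 0.2000
Σ(y_t−ȳ)(y_{t+3}−ȳ) = (-69.3600) + (14.6400) + (139.2400) + (175.4400) + (-14.1600) + (-155.7600) + (-202.9600) = -112.9200
Denominator Σ(y_t−ȳ)² = 1327.6000
r_3 = -112.9200 / 1327.6000 = -0.085

-0.085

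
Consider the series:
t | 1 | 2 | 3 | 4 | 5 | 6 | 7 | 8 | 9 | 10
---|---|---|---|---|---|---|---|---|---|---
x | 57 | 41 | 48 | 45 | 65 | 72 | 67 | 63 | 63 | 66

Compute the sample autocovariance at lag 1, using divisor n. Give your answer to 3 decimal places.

55.951

Mean x̄ = (57 + 41 + 48 + 45 + 65 + 72 + 67 + 63 + 63 + 66)/10 = 58.7000
Σ_{t=1}^{9}(x_t−x̄)(x_{t+1}−x̄) = 559.5100
γ_1 = 559.5100 / 10 = 55.951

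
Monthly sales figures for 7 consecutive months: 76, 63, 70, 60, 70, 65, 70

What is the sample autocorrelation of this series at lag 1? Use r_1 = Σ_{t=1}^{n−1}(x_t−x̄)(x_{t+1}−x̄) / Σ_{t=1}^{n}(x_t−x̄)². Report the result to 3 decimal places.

Mean x̄ = (76 + 63 + 70 + 60 + 70 + 65 + 70)/7 = 67.7143
Σ(x_t−x̄)(x_{t+1}−x̄) = (-39.0612) + (-10.7755) + (-17.6327) + (-17.6327) + (-6.2041) + (-6.2041) = -97.5102
Denominator Σ(x_t−x̄)² = 173.4286
r_1 = -97.5102 / 173.4286 = -0.562

-0.562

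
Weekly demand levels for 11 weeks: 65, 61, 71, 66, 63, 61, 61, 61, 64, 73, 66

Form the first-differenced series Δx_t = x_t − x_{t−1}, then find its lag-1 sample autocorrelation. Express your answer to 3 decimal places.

First differences Δx: -4, 10, -5, -3, -2, 0, 0, 3, 9, -7
Mean of differences = 0.1000
Numerator Σ(Δx_t−Δx̄)(Δx_{t+1}−Δx̄) = -106.2100
Denominator Σ(Δx_t−Δx̄)² = 292.9000
r_1(Δx) = -106.2100 / 292.9000 = -0.363

-0.363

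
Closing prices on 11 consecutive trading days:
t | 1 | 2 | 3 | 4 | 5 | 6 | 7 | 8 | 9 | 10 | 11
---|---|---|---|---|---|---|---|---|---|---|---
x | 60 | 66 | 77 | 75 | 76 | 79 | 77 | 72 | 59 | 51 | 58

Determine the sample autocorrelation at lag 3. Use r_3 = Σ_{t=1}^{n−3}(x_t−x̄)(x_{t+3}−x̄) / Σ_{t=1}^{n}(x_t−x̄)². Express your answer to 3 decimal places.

-0.187

Mean x̄ = (60 + 66 + 77 + 75 + 76 + 79 + 77 + 72 + 59 + 51 + 58)/11 = 68.1818
Numerator Σ_{t=1}^{8}(x_t−x̄)(x_{t+3}−x̄) = -177.1901
Denominator Σ(x_t−x̄)² = 949.6364
r_3 = -177.1901 / 949.6364 = -0.187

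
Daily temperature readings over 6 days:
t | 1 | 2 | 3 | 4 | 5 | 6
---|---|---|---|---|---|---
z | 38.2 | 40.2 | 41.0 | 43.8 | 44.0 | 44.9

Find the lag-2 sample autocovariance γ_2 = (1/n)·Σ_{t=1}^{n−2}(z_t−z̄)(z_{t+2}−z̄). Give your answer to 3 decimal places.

Mean z̄ = (38.2 + 40.2 + 41.0 + 43.8 + 44.0 + 44.9)/6 = 42.0167
Σ_{t=1}^{4}(z_t−z̄)(z_{t+2}−z̄) = 3.7661
γ_2 = 3.7661 / 6 = 0.628

0.628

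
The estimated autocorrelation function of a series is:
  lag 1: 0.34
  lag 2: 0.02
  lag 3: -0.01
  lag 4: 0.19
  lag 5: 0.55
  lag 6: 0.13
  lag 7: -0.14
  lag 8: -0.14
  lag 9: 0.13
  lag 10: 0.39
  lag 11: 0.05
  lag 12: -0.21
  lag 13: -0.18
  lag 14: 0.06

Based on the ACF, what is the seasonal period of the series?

The largest autocorrelation is r_5 = 0.55, with a weaker echo at lag 10 (0.39); the remaining lags stay at or below 0.34. The elevated value at lag 1 (0.34), dropping to 0.02 at lag 2, reflects decaying short-term dependence rather than seasonality.
The dominant spike at lag 5 indicates a seasonal period of 5.

5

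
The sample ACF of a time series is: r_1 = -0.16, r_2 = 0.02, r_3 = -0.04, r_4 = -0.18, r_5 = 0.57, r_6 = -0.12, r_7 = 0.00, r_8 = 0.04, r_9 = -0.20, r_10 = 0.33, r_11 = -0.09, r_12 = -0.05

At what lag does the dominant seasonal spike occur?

The largest autocorrelation is r_5 = 0.57, with a weaker echo at lag 10 (0.33); the remaining lags stay at or below 0.04.
The dominant spike at lag 5 indicates a seasonal period of 5.

5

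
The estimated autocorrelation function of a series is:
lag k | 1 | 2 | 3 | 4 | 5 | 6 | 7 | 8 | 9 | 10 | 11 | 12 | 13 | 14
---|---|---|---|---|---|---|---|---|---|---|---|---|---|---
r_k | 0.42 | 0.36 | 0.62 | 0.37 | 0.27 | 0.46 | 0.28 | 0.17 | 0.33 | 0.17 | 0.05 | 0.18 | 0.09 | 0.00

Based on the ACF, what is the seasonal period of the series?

3

The largest autocorrelation is r_3 = 0.62, with a weaker echo at lag 6 (0.46); the remaining lags stay at or below 0.42. The elevated value at lag 1 (0.42), dropping to 0.36 at lag 2, reflects decaying short-term dependence rather than seasonality.
The dominant spike at lag 3 indicates a seasonal period of 3.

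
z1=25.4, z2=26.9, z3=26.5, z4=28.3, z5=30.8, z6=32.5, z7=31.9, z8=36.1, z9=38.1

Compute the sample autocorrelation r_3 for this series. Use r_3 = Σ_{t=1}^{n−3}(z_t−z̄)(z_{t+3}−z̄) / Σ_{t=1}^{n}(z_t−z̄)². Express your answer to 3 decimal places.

Mean z̄ = (25.4 + 26.9 + 26.5 + 28.3 + 30.8 + 32.5 + 31.9 + 36.1 + 38.1)/9 = 30.7222
Numerator Σ_{t=1}^{6}(z_t−z̄)(z_{t+3}−z̄) = 15.7696
Denominator Σ(z_t−z̄)² = 154.5356
r_3 = 15.7696 / 154.5356 = 0.102

0.102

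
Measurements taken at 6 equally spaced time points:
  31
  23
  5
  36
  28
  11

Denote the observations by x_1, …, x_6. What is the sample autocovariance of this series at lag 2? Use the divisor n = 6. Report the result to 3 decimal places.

-65.704

Mean x̄ = (31 + 23 + 5 + 36 + 28 + 11)/6 = 22.3333
Σ_{t=1}^{4}(x_t−x̄)(x_{t+2}−x̄) = -394.2222
γ_2 = -394.2222 / 6 = -65.704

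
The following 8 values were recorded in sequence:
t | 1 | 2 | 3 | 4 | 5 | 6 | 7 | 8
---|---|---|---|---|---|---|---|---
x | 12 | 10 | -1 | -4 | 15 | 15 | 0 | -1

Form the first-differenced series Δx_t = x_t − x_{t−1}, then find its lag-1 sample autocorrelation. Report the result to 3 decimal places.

-0.013

First differences Δx: -2, -11, -3, 19, 0, -15, -1
Mean of differences = -1.8571
Numerator Σ(Δx_t−Δx̄)(Δx_{t+1}−Δx̄) = -9.0204
Denominator Σ(Δx_t−Δx̄)² = 696.8571
r_1(Δx) = -9.0204 / 696.8571 = -0.013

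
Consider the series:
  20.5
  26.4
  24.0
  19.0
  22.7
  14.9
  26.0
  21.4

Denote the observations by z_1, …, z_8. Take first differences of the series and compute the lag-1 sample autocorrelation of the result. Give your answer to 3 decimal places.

First differences Δz: 5.9, -2.4, -5.0, 3.7, -7.8, 11.1, -4.6
Mean of differences = 0.1286
Numerator Σ(Δz_t−Δz̄)(Δz_{t+1}−Δz̄) = -187.1251
Denominator Σ(Δz_t−Δz̄)² = 284.3543
r_1(Δz) = -187.1251 / 284.3543 = -0.658

-0.658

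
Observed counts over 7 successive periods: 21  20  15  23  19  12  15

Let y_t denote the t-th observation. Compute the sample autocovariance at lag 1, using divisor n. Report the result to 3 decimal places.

0.262

Mean ȳ = (21 + 20 + 15 + 23 + 19 + 12 + 15)/7 = 17.8571
Deviations: 3.1429, 2.1429, -2.8571, 5.1429, 1.1429, -5.8571, -2.8571
Σ_{t=1}^{6}(y_t−ȳ)(y_{t+1}−ȳ) = 1.8367
γ_1 = 1.8367 / 7 = 0.262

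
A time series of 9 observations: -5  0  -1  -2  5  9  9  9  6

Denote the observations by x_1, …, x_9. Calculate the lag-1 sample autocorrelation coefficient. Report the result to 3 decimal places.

0.621

Mean x̄ = (-5 + 0 − 1 − 2 + 5 + 9 + 9 + 9 + 6)/9 = 3.3333
Numerator Σ_{t=1}^{8}(x_t−x̄)(x_{t+1}−x̄) = 145.2222
Denominator Σ(x_t−x̄)² = 234.0000
r_1 = 145.2222 / 234.0000 = 0.621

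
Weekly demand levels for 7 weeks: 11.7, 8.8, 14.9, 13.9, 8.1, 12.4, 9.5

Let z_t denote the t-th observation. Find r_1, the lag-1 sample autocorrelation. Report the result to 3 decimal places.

-0.355

Mean z̄ = (11.7 + 8.8 + 14.9 + 13.9 + 8.1 + 12.4 + 9.5)/7 = 11.3286
Deviations from mean: 0.3714, -2.5286, 3.5714, 2.5714, -3.2286, 1.0714, -1.8286
Σ(z_t−z̄)(z_{t+1}−z̄) = (-0.9392) + (-9.0306) + (9.1837) + (-8.3020) + (-3.4592) + (-1.9592) = -14.5065
Denominator Σ(z_t−z̄)² = 40.8143
r_1 = -14.5065 / 40.8143 = -0.355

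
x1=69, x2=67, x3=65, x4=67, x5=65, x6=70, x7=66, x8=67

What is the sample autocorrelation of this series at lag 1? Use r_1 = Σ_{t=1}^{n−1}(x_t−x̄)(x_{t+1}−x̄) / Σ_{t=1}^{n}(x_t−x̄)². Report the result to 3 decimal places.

-0.409

Mean x̄ = (69 + 67 + 65 + 67 + 65 + 70 + 66 + 67)/8 = 67.0000
Deviations from mean: 2.0000, 0.0000, -2.0000, 0.0000, -2.0000, 3.0000, -1.0000, 0.0000
Σ(x_t−x̄)(x_{t+1}−x̄) = (0.0000) + (0.0000) + (0.0000) + (0.0000) + (-6.0000) + (-3.0000) + (0.0000) = -9.0000
Denominator Σ(x_t−x̄)² = 22.0000
r_1 = -9.0000 / 22.0000 = -0.409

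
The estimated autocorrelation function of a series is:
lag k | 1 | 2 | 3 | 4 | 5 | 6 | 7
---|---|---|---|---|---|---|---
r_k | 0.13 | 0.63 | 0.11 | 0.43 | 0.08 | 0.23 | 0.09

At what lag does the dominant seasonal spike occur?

2

The largest autocorrelation is r_2 = 0.63, with weaker echoes at lags 4 (0.43) and 6 (0.23); the remaining lags stay at or below 0.13.
The dominant spike at lag 2 indicates a seasonal period of 2.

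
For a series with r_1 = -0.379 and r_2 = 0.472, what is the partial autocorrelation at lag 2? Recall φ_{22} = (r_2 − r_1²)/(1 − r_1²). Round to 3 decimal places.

0.383

φ_{22} = (r_2 − r_1²) / (1 − r_1²)
r_1² = (-0.379)² = 0.143641
Numerator = 0.472 − 0.1436 = 0.3284; denominator = 1 − 0.1436 = 0.8564
φ_{22} = 0.3284 / 0.8564 = 0.383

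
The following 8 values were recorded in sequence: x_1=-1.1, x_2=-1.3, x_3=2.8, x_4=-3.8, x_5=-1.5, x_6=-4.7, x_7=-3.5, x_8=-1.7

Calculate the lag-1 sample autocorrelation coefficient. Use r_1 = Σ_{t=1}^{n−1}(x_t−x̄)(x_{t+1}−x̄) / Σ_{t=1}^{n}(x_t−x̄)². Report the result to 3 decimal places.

-0.089

Mean x̄ = (-1.1 − 1.3 + 2.8 − 3.8 − 1.5 − 4.7 − 3.5 − 1.7)/8 = -1.8500
Numerator Σ_{t=1}^{7}(x_t−x̄)(x_{t+1}−x̄) = -3.3225
Denominator Σ(x_t−x̄)² = 37.2800
r_1 = -3.3225 / 37.2800 = -0.089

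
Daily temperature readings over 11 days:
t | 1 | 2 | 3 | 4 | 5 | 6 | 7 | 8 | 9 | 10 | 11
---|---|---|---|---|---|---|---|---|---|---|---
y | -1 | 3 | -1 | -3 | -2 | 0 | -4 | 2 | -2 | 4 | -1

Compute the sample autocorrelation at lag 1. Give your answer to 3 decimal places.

Mean ȳ = (-1 + 3 − 1 − 3 − 2 + 0 − 4 + 2 − 2 + 4 − 1)/11 = -0.4545
Numerator Σ_{t=1}^{10}(y_t−ȳ)(y_{t+1}−ȳ) = -22.5702
Denominator Σ(y_t−ȳ)² = 62.7273
r_1 = -22.5702 / 62.7273 = -0.360

-0.360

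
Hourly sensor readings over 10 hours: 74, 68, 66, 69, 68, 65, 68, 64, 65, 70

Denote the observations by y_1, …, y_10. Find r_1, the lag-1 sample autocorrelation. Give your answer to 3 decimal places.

Mean ȳ = (74 + 68 + 66 + 69 + 68 + 65 + 68 + 64 + 65 + 70)/10 = 67.7000
Numerator Σ_{t=1}^{9}(y_t−ȳ)(y_{t+1}−ȳ) = 0.6100
Denominator Σ(y_t−ȳ)² = 78.1000
r_1 = 0.6100 / 78.1000 = 0.008

0.008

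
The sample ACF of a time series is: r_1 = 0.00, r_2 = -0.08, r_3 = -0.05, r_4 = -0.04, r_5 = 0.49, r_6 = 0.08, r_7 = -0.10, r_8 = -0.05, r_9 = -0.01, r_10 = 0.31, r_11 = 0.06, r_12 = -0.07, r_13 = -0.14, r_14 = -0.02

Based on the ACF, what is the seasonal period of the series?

5

The largest autocorrelation is r_5 = 0.49, with a weaker echo at lag 10 (0.31); the remaining lags stay at or below 0.08.
The dominant spike at lag 5 indicates a seasonal period of 5.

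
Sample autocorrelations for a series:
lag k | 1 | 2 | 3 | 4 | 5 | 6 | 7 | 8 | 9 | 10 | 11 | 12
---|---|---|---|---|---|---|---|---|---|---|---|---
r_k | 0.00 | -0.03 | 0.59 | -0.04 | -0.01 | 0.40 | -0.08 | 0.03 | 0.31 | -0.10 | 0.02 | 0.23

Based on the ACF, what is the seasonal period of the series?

The largest autocorrelation is r_3 = 0.59, with weaker echoes at lags 6 (0.40), 9 (0.31) and 12 (0.23); the remaining lags stay at or below 0.03.
The dominant spike at lag 3 indicates a seasonal period of 3.

3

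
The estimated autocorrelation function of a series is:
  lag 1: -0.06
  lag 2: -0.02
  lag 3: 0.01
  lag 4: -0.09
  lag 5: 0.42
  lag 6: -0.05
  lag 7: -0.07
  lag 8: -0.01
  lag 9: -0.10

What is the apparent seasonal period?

The largest autocorrelation is r_5 = 0.42; the remaining lags stay at or below 0.01.
The dominant spike at lag 5 indicates a seasonal period of 5.

5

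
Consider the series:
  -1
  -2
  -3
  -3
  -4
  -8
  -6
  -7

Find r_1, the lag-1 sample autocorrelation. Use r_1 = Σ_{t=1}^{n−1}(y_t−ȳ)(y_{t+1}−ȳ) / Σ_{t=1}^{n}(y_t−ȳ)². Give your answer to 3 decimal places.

0.516

Mean ȳ = (-1 − 2 − 3 − 3 − 4 − 8 − 6 − 7)/8 = -4.2500
Numerator Σ_{t=1}^{7}(y_t−ȳ)(y_{t+1}−ȳ) = 22.4375
Denominator Σ(y_t−ȳ)² = 43.5000
r_1 = 22.4375 / 43.5000 = 0.516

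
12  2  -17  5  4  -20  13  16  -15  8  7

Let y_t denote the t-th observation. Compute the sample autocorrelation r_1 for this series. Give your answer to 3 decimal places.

Mean ȳ = (12 + 2 − 17 + 5 + 4 − 20 + 13 + 16 − 15 + 8 + 7)/11 = 1.3636
Numerator Σ_{t=1}^{10}(y_t−ȳ)(y_{t+1}−ȳ) = -507.4050
Denominator Σ(y_t−ȳ)² = 1620.5455
r_1 = -507.4050 / 1620.5455 = -0.313

-0.313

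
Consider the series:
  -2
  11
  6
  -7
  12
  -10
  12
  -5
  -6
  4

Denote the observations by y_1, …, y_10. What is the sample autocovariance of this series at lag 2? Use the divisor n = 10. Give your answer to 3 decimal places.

13.850

Mean ȳ = (-2 + 11 + 6 − 7 + 12 − 10 + 12 − 5 − 6 + 4)/10 = 1.5000
Σ_{t=1}^{8}(y_t−ȳ)(y_{t+2}−ȳ) = 138.5000
γ_2 = 138.5000 / 10 = 13.850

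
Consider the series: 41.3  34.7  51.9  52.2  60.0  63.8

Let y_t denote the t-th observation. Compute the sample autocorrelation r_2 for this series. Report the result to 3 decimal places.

-0.007

Mean ȳ = (41.3 + 34.7 + 51.9 + 52.2 + 60.0 + 63.8)/6 = 50.6500
Deviations from mean: -9.3500, -15.9500, 1.2500, 1.5500, 9.3500, 13.1500
Σ(y_t−ȳ)(y_{t+2}−ȳ) = (-11.6875) + (-24.7225) + (11.6875) + (20.3825) = -4.3400
Denominator Σ(y_t−ȳ)² = 606.1350
r_2 = -4.3400 / 606.1350 = -0.007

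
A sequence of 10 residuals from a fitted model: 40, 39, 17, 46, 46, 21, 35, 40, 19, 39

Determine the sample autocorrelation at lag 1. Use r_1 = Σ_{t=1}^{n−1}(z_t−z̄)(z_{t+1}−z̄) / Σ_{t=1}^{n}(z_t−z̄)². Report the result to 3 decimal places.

-0.403

Mean z̄ = (40 + 39 + 17 + 46 + 46 + 21 + 35 + 40 + 19 + 39)/10 = 34.2000
Numerator Σ_{t=1}^{9}(z_t−z̄)(z_{t+1}−z̄) = -441.2400
Denominator Σ(z_t−z̄)² = 1093.6000
r_1 = -441.2400 / 1093.6000 = -0.403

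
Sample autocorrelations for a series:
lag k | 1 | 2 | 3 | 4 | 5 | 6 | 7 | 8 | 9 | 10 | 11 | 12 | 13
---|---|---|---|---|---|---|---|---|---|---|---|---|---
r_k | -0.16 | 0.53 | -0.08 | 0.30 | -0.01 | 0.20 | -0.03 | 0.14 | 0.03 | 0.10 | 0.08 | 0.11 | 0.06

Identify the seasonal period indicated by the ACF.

2

The largest autocorrelation is r_2 = 0.53, with weaker echoes at lags 4 (0.30) and 6 (0.20); the remaining lags stay at or below 0.14.
The dominant spike at lag 2 indicates a seasonal period of 2.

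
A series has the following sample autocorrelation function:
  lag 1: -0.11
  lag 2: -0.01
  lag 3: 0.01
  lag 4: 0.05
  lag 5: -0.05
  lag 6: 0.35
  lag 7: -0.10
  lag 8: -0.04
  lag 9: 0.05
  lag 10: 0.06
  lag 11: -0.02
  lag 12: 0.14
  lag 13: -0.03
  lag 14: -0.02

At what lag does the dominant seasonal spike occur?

The largest autocorrelation is r_6 = 0.35; the remaining lags stay at or below 0.14.
The dominant spike at lag 6 indicates a seasonal period of 6.

6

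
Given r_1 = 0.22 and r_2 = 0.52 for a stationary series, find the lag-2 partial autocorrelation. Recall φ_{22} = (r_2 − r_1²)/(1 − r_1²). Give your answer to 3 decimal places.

φ_{22} = (r_2 − r_1²) / (1 − r_1²)
r_1² = (0.22)² = 0.0484
Numerator = 0.52 − 0.0484 = 0.4716; denominator = 1 − 0.0484 = 0.9516
φ_{22} = 0.4716 / 0.9516 = 0.496

0.496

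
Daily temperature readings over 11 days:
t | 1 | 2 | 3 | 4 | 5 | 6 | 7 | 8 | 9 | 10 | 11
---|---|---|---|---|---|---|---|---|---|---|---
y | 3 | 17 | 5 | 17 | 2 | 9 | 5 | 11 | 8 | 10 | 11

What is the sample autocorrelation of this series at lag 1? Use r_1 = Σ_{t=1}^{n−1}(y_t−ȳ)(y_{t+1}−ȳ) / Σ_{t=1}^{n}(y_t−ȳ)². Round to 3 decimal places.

-0.693

Mean ȳ = (3 + 17 + 5 + 17 + 2 + 9 + 5 + 11 + 8 + 10 + 11)/11 = 8.9091
Numerator Σ_{t=1}^{10}(y_t−ȳ)(y_{t+1}−ȳ) = -176.7355
Denominator Σ(y_t−ȳ)² = 254.9091
r_1 = -176.7355 / 254.9091 = -0.693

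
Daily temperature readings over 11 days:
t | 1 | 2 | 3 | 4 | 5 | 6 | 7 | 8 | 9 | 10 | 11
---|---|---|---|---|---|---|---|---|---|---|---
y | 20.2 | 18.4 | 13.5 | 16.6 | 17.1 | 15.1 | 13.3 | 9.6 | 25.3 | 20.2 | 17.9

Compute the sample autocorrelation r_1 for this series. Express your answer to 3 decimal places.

0.018

Mean ȳ = (20.2 + 18.4 + 13.5 + 16.6 + 17.1 + 15.1 + 13.3 + 9.6 + 25.3 + 20.2 + 17.9)/11 = 17.0182
Numerator Σ_{t=1}^{10}(y_t−ȳ)(y_{t+1}−ȳ) = 3.2506
Denominator Σ(y_t−ȳ)² = 176.6164
r_1 = 3.2506 / 176.6164 = 0.018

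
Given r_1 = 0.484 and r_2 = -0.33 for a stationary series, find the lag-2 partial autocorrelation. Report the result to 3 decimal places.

φ_{22} = (r_2 − r_1²) / (1 − r_1²)
r_1² = (0.484)² = 0.234256
Numerator = -0.33 − 0.2343 = -0.5643; denominator = 1 − 0.2343 = 0.7657
φ_{22} = -0.5643 / 0.7657 = -0.737

-0.737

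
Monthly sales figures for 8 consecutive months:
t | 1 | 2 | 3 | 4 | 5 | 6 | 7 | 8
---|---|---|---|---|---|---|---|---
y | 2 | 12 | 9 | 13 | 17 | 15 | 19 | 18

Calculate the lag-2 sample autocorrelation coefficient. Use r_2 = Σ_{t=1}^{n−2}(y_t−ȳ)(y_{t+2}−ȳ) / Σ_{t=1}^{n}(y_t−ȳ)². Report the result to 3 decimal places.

Mean ȳ = (2 + 12 + 9 + 13 + 17 + 15 + 19 + 18)/8 = 13.1250
Σ(y_t−ȳ)(y_{t+2}−ȳ) = (45.8906) + (0.1406) + (-15.9844) + (-0.2344) + (22.7656) + (9.1406) = 61.7188
Denominator Σ(y_t−ȳ)² = 218.8750
r_2 = 61.7188 / 218.8750 = 0.282

0.282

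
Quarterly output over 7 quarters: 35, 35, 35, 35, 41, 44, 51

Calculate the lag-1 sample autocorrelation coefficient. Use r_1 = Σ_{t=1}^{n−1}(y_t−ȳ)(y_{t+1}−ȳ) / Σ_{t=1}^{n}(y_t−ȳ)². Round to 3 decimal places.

0.475

Mean ȳ = (35 + 35 + 35 + 35 + 41 + 44 + 51)/7 = 39.4286
Deviations from mean: -4.4286, -4.4286, -4.4286, -4.4286, 1.5714, 4.5714, 11.5714
Σ(y_t−ȳ)(y_{t+1}−ȳ) = (19.6122) + (19.6122) + (19.6122) + (-6.9592) + (7.1837) + (52.8980) = 111.9592
Denominator Σ(y_t−ȳ)² = 235.7143
r_1 = 111.9592 / 235.7143 = 0.475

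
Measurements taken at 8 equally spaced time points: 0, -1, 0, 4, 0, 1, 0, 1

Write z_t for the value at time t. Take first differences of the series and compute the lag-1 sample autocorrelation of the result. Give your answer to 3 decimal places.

-0.520

First differences Δz: -1, 1, 4, -4, 1, -1, 1
Mean of differences = 0.1429
Numerator Σ(Δz_t−Δz̄)(Δz_{t+1}−Δz̄) = -19.1633
Denominator Σ(Δz_t−Δz̄)² = 36.8571
r_1(Δz) = -19.1633 / 36.8571 = -0.520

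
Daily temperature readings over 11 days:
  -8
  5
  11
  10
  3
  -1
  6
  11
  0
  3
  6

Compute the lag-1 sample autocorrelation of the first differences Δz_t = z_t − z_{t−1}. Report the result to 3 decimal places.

0.077

First differences Δz: 13, 6, -1, -7, -4, 7, 5, -11, 3, 3
Mean of differences = 1.4000
Numerator Σ(Δz_t−Δz̄)(Δz_{t+1}−Δz̄) = 35.8400
Denominator Σ(Δz_t−Δz̄)² = 464.4000
r_1(Δz) = 35.8400 / 464.4000 = 0.077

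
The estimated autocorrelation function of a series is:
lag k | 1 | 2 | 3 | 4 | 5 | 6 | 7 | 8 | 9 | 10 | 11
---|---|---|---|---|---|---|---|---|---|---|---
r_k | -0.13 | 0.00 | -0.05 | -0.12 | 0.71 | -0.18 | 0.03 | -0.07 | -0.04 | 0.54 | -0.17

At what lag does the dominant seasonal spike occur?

5

The largest autocorrelation is r_5 = 0.71, with a weaker echo at lag 10 (0.54); the remaining lags stay at or below 0.03.
The dominant spike at lag 5 indicates a seasonal period of 5.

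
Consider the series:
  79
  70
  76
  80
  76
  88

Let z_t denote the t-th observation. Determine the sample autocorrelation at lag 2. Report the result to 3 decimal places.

0.034

Mean z̄ = (79 + 70 + 76 + 80 + 76 + 88)/6 = 78.1667
Σ(z_t−z̄)(z_{t+2}−z̄) = (-1.8056) + (-14.9722) + (4.6944) + (18.0278) = 5.9444
Denominator Σ(z_t−z̄)² = 176.8333
r_2 = 5.9444 / 176.8333 = 0.034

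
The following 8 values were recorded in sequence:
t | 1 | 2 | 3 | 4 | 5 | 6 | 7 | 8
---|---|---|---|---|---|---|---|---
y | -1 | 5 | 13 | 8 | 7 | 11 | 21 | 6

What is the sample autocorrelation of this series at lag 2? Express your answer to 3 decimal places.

Mean ȳ = (-1 + 5 + 13 + 8 + 7 + 11 + 21 + 6)/8 = 8.7500
Numerator Σ_{t=1}^{6}(y_t−ȳ)(y_{t+2}−ȳ) = -75.3750
Denominator Σ(y_t−ȳ)² = 293.5000
r_2 = -75.3750 / 293.5000 = -0.257

-0.257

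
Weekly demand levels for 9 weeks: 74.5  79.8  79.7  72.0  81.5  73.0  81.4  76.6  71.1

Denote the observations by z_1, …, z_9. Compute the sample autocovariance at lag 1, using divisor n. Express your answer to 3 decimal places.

-7.633

Mean z̄ = (74.5 + 79.8 + 79.7 + 72.0 + 81.5 + 73.0 + 81.4 + 76.6 + 71.1)/9 = 76.6222
Σ_{t=1}^{8}(z_t−z̄)(z_{t+1}−z̄) = -68.6938
γ_1 = -68.6938 / 9 = -7.633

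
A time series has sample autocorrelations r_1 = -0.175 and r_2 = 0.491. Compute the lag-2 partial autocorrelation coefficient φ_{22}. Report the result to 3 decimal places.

φ_{22} = (r_2 − r_1²) / (1 − r_1²)
r_1² = (-0.175)² = 0.030625
Numerator = 0.491 − 0.0306 = 0.4604; denominator = 1 − 0.0306 = 0.9694
φ_{22} = 0.4604 / 0.9694 = 0.475

0.475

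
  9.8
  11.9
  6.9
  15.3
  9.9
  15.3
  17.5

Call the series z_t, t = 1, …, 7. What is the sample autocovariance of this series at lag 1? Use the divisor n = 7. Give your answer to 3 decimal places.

Mean z̄ = (9.8 + 11.9 + 6.9 + 15.3 + 9.9 + 15.3 + 17.5)/7 = 12.3714
Deviations: -2.5714, -0.4714, -5.4714, 2.9286, -2.4714, 2.9286, 5.1286
Σ_{t=1}^{6}(z_t−z̄)(z_{t+1}−z̄) = -11.6880
γ_1 = -11.6880 / 7 = -1.670

-1.670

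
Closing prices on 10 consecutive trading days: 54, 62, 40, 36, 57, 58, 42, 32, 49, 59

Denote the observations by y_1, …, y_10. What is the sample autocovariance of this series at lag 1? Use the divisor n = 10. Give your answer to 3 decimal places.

Mean ȳ = (54 + 62 + 40 + 36 + 57 + 58 + 42 + 32 + 49 + 59)/10 = 48.9000
Σ_{t=1}^{9}(y_t−ȳ)(y_{t+1}−ȳ) = 87.3900
γ_1 = 87.3900 / 10 = 8.739

8.739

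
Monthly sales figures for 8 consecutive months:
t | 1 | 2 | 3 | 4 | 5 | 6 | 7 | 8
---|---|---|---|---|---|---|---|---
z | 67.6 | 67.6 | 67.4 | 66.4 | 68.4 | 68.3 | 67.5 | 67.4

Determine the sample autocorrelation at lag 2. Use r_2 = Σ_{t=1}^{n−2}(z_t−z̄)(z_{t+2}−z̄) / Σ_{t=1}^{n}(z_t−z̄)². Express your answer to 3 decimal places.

Mean z̄ = (67.6 + 67.6 + 67.4 + 66.4 + 68.4 + 68.3 + 67.5 + 67.4)/8 = 67.5750
Numerator Σ_{t=1}^{6}(z_t−z̄)(z_{t+2}−z̄) = -1.2188
Denominator Σ(z_t−z̄)² = 2.6550
r_2 = -1.2188 / 2.6550 = -0.459

-0.459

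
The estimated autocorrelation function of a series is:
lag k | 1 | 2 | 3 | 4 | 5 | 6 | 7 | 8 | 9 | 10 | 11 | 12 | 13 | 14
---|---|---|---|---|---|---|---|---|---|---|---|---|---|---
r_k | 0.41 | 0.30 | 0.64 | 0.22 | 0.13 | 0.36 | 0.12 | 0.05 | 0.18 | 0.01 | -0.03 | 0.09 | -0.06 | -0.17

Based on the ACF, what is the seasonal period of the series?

3

The largest autocorrelation is r_3 = 0.64; the remaining lags stay at or below 0.41. The elevated value at lag 1 (0.41), dropping to 0.30 at lag 2, reflects decaying short-term dependence rather than seasonality.
The dominant spike at lag 3 indicates a seasonal period of 3.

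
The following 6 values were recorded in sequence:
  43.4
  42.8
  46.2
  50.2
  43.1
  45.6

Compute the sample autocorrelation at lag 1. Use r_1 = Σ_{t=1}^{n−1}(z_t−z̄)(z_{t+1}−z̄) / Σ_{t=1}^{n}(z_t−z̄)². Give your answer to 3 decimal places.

-0.112

Mean z̄ = (43.4 + 42.8 + 46.2 + 50.2 + 43.1 + 45.6)/6 = 45.2167
Σ(z_t−z̄)(z_{t+1}−z̄) = (4.3903) + (-2.3764) + (4.9003) + (-10.5481) + (-0.8114) = -4.4453
Denominator Σ(z_t−z̄)² = 39.5683
r_1 = -4.4453 / 39.5683 = -0.112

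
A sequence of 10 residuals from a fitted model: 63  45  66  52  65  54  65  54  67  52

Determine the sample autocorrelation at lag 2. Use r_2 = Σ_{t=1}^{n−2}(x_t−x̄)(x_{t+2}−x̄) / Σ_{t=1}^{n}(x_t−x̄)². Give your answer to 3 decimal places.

0.643

Mean x̄ = (63 + 45 + 66 + 52 + 65 + 54 + 65 + 54 + 67 + 52)/10 = 58.3000
Numerator Σ_{t=1}^{8}(x_t−x̄)(x_{t+2}−x̄) = 347.4200
Denominator Σ(x_t−x̄)² = 540.1000
r_2 = 347.4200 / 540.1000 = 0.643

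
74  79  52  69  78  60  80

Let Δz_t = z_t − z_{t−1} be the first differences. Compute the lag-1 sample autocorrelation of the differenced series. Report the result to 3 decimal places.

-0.513

First differences Δz: 5, -27, 17, 9, -18, 20
Mean of differences = 1.0000
Numerator Σ(Δz_t−Δz̄)(Δz_{t+1}−Δz̄) = -945.0000
Denominator Σ(Δz_t−Δz̄)² = 1842.0000
r_1(Δz) = -945.0000 / 1842.0000 = -0.513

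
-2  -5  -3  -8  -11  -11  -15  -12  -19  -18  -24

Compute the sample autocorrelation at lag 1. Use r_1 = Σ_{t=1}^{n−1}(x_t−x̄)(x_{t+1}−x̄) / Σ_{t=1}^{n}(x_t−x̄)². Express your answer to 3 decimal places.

Mean x̄ = (-2 − 5 − 3 − 8 − 11 − 11 − 15 − 12 − 19 − 18 − 24)/11 = -11.6364
Numerator Σ_{t=1}^{10}(x_t−x̄)(x_{t+1}−x̄) = 282.6860
Denominator Σ(x_t−x̄)² = 484.5455
r_1 = 282.6860 / 484.5455 = 0.583

0.583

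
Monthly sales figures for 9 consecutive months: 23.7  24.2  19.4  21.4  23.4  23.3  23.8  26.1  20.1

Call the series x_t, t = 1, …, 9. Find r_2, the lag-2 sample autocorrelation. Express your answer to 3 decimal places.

-0.226

Mean x̄ = (23.7 + 24.2 + 19.4 + 21.4 + 23.4 + 23.3 + 23.8 + 26.1 + 20.1)/9 = 22.8222
Numerator Σ_{t=1}^{7}(x_t−x̄)(x_{t+2}−x̄) = -8.1510
Denominator Σ(x_t−x̄)² = 36.0756
r_2 = -8.1510 / 36.0756 = -0.226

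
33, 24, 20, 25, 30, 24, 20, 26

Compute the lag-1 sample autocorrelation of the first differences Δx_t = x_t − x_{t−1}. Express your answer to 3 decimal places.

First differences Δx: -9, -4, 5, 5, -6, -4, 6
Mean of differences = -1.0000
Numerator Σ(Δx_t−Δx̄)(Δx_{t+1}−Δx̄) = 6.0000
Denominator Σ(Δx_t−Δx̄)² = 228.0000
r_1(Δx) = 6.0000 / 228.0000 = 0.026

0.026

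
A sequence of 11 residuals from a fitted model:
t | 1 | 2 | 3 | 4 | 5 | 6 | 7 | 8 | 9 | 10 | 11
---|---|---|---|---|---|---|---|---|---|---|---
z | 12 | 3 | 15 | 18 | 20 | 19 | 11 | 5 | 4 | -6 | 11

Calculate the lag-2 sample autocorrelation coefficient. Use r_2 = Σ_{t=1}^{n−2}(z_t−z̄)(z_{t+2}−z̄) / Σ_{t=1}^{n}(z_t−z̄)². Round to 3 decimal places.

Mean z̄ = (12 + 3 + 15 + 18 + 20 + 19 + 11 + 5 + 4 − 6 + 11)/11 = 10.1818
Numerator Σ_{t=1}^{9}(z_t−z̄)(z_{t+2}−z̄) = 104.9339
Denominator Σ(z_t−z̄)² = 641.6364
r_2 = 104.9339 / 641.6364 = 0.164

0.164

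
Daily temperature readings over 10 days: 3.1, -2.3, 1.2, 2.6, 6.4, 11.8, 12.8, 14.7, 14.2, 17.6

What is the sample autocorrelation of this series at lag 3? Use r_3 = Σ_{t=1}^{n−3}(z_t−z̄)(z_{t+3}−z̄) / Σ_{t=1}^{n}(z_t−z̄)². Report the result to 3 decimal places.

0.118

Mean z̄ = (3.1 − 2.3 + 1.2 + 2.6 + 6.4 + 11.8 + 12.8 + 14.7 + 14.2 + 17.6)/10 = 8.2100
Σ(z_t−z̄)(z_{t+3}−z̄) = (28.6671) + (19.0231) + (-25.1659) + (-25.7499) + (-11.7469) + (21.5041) + (43.1001) = 49.6317
Denominator Σ(z_t−z̄)² = 420.5890
r_3 = 49.6317 / 420.5890 = 0.118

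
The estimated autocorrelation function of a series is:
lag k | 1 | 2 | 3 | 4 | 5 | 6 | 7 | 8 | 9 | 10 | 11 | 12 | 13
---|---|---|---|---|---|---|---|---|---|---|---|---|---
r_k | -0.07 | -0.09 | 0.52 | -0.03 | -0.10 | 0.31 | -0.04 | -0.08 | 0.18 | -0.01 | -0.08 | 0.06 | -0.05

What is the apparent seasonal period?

3

The largest autocorrelation is r_3 = 0.52, with weaker echoes at lags 6 (0.31) and 9 (0.18); the remaining lags stay at or below 0.06.
The dominant spike at lag 3 indicates a seasonal period of 3.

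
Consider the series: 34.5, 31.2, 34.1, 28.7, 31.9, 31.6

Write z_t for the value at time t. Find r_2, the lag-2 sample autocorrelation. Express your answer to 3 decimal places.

0.403

Mean z̄ = (34.5 + 31.2 + 34.1 + 28.7 + 31.9 + 31.6)/6 = 32.0000
Σ(z_t−z̄)(z_{t+2}−z̄) = (5.2500) + (2.6400) + (-0.2100) + (1.3200) = 9.0000
Denominator Σ(z_t−z̄)² = 22.3600
r_2 = 9.0000 / 22.3600 = 0.403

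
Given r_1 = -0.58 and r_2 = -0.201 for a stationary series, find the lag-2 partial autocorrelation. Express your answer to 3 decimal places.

-0.810

φ_{22} = (r_2 − r_1²) / (1 − r_1²)
r_1² = (-0.58)² = 0.3364
Numerator = -0.201 − 0.3364 = -0.5374; denominator = 1 − 0.3364 = 0.6636
φ_{22} = -0.5374 / 0.6636 = -0.810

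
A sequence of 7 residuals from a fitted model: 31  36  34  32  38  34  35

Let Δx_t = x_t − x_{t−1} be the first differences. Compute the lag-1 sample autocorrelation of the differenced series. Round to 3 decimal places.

First differences Δx: 5, -2, -2, 6, -4, 1
Mean of differences = 0.6667
Numerator Σ(Δx_t−Δx̄)(Δx_{t+1}−Δx̄) = -45.1111
Denominator Σ(Δx_t−Δx̄)² = 83.3333
r_1(Δx) = -45.1111 / 83.3333 = -0.541

-0.541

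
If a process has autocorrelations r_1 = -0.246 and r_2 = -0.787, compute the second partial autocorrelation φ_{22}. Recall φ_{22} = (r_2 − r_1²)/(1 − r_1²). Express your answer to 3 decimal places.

-0.902

φ_{22} = (r_2 − r_1²) / (1 − r_1²)
r_1² = (-0.246)² = 0.060516
Numerator = -0.787 − 0.0605 = -0.8475; denominator = 1 − 0.0605 = 0.9395
φ_{22} = -0.8475 / 0.9395 = -0.902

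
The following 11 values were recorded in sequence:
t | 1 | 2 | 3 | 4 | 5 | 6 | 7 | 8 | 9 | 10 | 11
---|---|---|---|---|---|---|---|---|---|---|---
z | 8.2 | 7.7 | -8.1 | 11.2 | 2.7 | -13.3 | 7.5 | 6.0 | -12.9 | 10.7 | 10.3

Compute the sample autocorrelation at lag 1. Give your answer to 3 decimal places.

-0.327

Mean z̄ = (8.2 + 7.7 − 8.1 + 11.2 + 2.7 − 13.3 + 7.5 + 6.0 − 12.9 + 10.7 + 10.3)/11 = 2.7273
Numerator Σ_{t=1}^{10}(z_t−z̄)(z_{t+1}−z̄) = -294.3917
Denominator Σ(z_t−z̄)² = 899.1818
r_1 = -294.3917 / 899.1818 = -0.327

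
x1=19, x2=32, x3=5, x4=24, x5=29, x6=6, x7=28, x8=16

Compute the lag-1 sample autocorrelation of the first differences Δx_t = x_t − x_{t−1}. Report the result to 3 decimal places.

-0.679

First differences Δx: 13, -27, 19, 5, -23, 22, -12
Mean of differences = -0.4286
Numerator Σ(Δx_t−Δx̄)(Δx_{t+1}−Δx̄) = -1655.8980
Denominator Σ(Δx_t−Δx̄)² = 2439.7143
r_1(Δx) = -1655.8980 / 2439.7143 = -0.679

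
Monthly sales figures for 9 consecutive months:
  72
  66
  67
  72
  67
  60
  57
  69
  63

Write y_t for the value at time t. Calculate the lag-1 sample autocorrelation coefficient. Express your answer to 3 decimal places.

Mean ȳ = (72 + 66 + 67 + 72 + 67 + 60 + 57 + 69 + 63)/9 = 65.8889
Numerator Σ_{t=1}^{8}(y_t−ȳ)(y_{t+1}−ȳ) = 23.5432
Denominator Σ(y_t−ȳ)² = 208.8889
r_1 = 23.5432 / 208.8889 = 0.113

0.113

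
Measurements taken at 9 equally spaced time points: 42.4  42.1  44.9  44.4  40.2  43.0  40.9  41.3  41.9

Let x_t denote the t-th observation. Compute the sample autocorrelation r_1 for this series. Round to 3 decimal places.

Mean x̄ = (42.4 + 42.1 + 44.9 + 44.4 + 40.2 + 43.0 + 40.9 + 41.3 + 41.9)/9 = 42.3444
Numerator Σ_{t=1}^{8}(x_t−x̄)(x_{t+1}−x̄) = -0.1731
Denominator Σ(x_t−x̄)² = 19.2222
r_1 = -0.1731 / 19.2222 = -0.009

-0.009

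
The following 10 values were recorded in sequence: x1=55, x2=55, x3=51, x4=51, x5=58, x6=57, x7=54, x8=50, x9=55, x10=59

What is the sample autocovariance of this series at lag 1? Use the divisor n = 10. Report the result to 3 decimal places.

Mean x̄ = (55 + 55 + 51 + 51 + 58 + 57 + 54 + 50 + 55 + 59)/10 = 54.5000
Σ_{t=1}^{9}(x_t−x̄)(x_{t+1}−x̄) = 8.2500
γ_1 = 8.2500 / 10 = 0.825

0.825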